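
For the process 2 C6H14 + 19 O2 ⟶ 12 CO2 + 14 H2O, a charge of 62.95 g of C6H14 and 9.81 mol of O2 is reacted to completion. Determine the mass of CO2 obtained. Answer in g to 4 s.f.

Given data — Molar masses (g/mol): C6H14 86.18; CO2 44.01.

192.9 g

n(C6H14) = 62.95 / 86.18 = 0.7304 mol
n(O2) = 9.810 mol
n/ν for C6H14 = 0.7304/2 = 0.3652
n/ν for O2 = 9.810/19 = 0.5163
Smallest n/ν is C6H14 → limiting reagent.
n(CO2) = (12/2) × 0.7304 = 4.382 mol
mass = 4.382 × 44.01 = 192.9 g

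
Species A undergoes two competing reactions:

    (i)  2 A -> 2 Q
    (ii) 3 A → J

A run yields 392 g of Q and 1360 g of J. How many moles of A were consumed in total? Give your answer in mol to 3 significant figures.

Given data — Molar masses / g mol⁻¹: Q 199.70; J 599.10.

8.77 mol

n(Q) = 392 / 199.70 = 1.963 mol
n(J) = 1360 / 599.10 = 2.270 mol
n(A) via (i) = (2/2)×1.963 = 1.963 mol
n(A) via (ii) = (3/1)×2.270 = 6.810 mol
total n(A) = 1.963 + 6.810 = 8.773 mol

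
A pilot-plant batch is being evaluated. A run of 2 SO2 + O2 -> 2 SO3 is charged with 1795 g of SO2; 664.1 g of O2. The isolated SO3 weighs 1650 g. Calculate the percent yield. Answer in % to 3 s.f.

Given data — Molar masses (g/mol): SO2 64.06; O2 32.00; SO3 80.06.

73.6 %

n(SO2) = 1795 / 64.06 = 28.02 mol
n(O2) = 664.1 / 32.00 = 20.75 mol
n/ν → SO2: 14.01, O2: 20.75; SO2 is limiting.
theoretical n(SO3) = (2/2) × 28.02 = 28.02 mol → 2243 g
% yield = 1650 / 2243 × 100 = 73.56 %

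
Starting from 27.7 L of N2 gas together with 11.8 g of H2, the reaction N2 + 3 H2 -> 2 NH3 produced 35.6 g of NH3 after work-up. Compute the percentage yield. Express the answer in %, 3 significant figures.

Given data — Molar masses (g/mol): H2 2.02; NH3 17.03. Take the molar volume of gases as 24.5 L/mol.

n(N2) = 27.70 / 24.5 = 1.131 mol
n(H2) = 11.80 / 2.02 = 5.842 mol
n/ν → N2: 1.131, H2: 1.947; N2 is limiting.
theoretical n(NH3) = (2/1) × 1.131 = 2.262 mol → 38.52 g
% yield = 35.6 / 38.52 × 100 = 92.42 %

92.4 %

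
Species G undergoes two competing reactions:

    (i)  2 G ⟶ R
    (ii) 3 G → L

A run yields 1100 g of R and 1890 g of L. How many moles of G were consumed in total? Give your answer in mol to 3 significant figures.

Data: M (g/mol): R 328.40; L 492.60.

n(R) = 1100 / 328.40 = 3.350 mol
n(L) = 1890 / 492.60 = 3.837 mol
n(G) via (i) = (2/1)×3.350 = 6.700 mol
n(G) via (ii) = (3/1)×3.837 = 11.51 mol
total n(G) = 6.700 + 11.51 = 18.21 mol

18.2 mol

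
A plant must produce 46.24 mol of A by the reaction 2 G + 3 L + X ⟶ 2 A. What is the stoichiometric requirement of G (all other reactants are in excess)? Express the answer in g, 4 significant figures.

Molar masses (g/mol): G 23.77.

n(A) = 46.24 mol
n(G) = (2/2) × 46.24 = 46.24 mol
mass = 46.24 × 23.77 = 1099 g

1099 g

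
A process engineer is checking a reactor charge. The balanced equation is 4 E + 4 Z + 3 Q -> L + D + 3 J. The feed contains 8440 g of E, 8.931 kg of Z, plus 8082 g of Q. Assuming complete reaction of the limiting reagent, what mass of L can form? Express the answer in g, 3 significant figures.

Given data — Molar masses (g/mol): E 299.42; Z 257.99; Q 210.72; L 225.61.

n(E) = 8440 / 299.42 = 28.19 mol
n(Z) = 8.931×1000 / 257.99 = 34.62 mol
n(Q) = 8082 / 210.72 = 38.35 mol
n/ν for E = 28.19/4 = 7.048
n/ν for Z = 34.62/4 = 8.655
n/ν for Q = 38.35/3 = 12.78
Smallest n/ν is E → limiting reagent.
n(L) = (1/4) × 28.19 = 7.048 mol
mass = 7.048 × 225.61 = 1590 g

1590 g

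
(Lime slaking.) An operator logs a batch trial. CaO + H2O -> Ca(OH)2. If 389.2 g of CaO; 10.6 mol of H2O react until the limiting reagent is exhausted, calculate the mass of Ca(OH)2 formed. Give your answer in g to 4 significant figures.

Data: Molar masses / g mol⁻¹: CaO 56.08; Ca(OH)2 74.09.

514.2 g

n(CaO) = 389.2 / 56.08 = 6.940 mol
n(H2O) = 10.60 mol
n/ν → CaO: 6.940, H2O: 10.60; CaO is limiting.
n(Ca(OH)2) = (1/1) × 6.940 = 6.940 mol
mass = 6.940 × 74.09 = 514.2 g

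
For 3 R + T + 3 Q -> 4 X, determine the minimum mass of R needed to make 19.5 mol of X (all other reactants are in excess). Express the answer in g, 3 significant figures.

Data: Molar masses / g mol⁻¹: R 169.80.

2480 g

n(X) = 19.50 mol
n(R) = (3/4) × 19.50 = 14.63 mol
mass = 14.63 × 169.80 = 2484 g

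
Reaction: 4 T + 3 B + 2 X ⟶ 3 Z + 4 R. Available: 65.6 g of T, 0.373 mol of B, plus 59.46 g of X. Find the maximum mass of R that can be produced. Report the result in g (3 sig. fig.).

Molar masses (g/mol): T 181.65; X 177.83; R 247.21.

n(T) = 65.60 / 181.65 = 0.3611 mol
n(B) = 0.3730 mol
n(X) = 59.46 / 177.83 = 0.3344 mol
n/ν → T: 0.09028, B: 0.1243, X: 0.1672; T is limiting.
n(R) = (4/4) × 0.3611 = 0.3611 mol
mass = 0.3611 × 247.21 = 89.27 g

89.3 g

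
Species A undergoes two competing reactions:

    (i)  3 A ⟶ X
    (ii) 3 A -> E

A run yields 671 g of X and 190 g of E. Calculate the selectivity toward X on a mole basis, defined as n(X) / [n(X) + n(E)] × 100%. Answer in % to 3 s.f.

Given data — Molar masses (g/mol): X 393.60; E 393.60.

n(X) = 671 / 393.60 = 1.705 mol
n(E) = 190 / 393.60 = 0.4827 mol
selectivity = 1.705/(1.705+0.4827) × 100 = 77.94 %

77.9 %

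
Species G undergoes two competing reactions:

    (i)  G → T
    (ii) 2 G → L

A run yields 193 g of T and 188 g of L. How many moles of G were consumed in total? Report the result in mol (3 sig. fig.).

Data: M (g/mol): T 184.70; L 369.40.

2.06 mol

n(T) = 193 / 184.70 = 1.045 mol
n(L) = 188 / 369.40 = 0.5089 mol
n(G) via (i) = (1/1)×1.045 = 1.045 mol
n(G) via (ii) = (2/1)×0.5089 = 1.018 mol
total n(G) = 1.045 + 1.018 = 2.063 mol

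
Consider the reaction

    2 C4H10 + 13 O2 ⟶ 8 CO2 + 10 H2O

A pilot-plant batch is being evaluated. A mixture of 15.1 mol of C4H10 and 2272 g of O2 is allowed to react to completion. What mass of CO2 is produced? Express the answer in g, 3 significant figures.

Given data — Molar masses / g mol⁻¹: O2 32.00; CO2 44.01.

n(C4H10) = 15.10 mol
n(O2) = 2272 / 32.00 = 71.00 mol
n/ν → C4H10: 7.550, O2: 5.462; O2 is limiting.
n(CO2) = (8/13) × 71.00 = 43.69 mol
mass = 43.69 × 44.01 = 1923 g

1920 g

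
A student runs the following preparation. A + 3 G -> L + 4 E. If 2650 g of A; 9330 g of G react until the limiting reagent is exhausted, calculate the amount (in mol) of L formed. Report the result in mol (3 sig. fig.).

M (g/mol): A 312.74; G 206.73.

n(A) = 2650 / 312.74 = 8.473 mol
n(G) = 9330 / 206.73 = 45.13 mol
n/ν for A = 8.473/1 = 8.473
n/ν for G = 45.13/3 = 15.04
Smallest n/ν is A → limiting reagent.
n(L) = (1/1) × 8.473 = 8.473 mol

8.47 mol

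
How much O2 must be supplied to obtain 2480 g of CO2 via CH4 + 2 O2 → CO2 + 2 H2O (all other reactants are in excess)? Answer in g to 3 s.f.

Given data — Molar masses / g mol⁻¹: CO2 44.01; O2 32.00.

3610 g

n(CO2) = 2480 / 44.01 = 56.35 mol
n(O2) = (2/1) × 56.35 = 112.7 mol
mass = 112.7 × 32.00 = 3606 g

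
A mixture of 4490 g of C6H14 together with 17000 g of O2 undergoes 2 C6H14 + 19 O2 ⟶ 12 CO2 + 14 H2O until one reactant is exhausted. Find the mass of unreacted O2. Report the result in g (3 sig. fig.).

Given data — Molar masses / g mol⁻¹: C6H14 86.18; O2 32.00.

n(C6H14) = 4490 / 86.18 = 52.10 mol
n(O2) = 17000 / 32.00 = 531.3 mol
n/ν for C6H14 = 52.10/2 = 26.05
n/ν for O2 = 531.3/19 = 27.96
Smallest n/ν is C6H14 → limiting reagent.
O2 consumed = (19/2) × 52.10 = 495.0 mol
O2 remaining = 531.3 − 495.0 = 36.30 mol
mass = 36.30 × 32.00 = 1162 g

1160 g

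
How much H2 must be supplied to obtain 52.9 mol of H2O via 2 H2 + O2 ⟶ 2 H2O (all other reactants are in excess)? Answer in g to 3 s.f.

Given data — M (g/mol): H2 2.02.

n(H2O) = 52.90 mol
n(H2) = (2/2) × 52.90 = 52.90 mol
mass = 52.90 × 2.02 = 106.9 g

107 g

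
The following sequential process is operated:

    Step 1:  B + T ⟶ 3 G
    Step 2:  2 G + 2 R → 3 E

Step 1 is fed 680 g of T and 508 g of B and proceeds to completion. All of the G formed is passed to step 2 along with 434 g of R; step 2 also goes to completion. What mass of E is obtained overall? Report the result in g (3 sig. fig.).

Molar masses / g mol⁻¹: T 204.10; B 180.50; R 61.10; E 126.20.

Step 1:
n(T) = 680.0 / 204.10 = 3.332 mol
n(B) = 508.0 / 180.50 = 2.814 mol
n/ν for T = 3.332/1 = 3.332
n/ν for B = 2.814/1 = 2.814
Smallest n/ν is B → limiting reagent.
n(G) produced = (3/1) × 2.814 = 8.442 mol
Step 2:
n(G) available = 8.442 mol
n(R) = 434.0 / 61.10 = 7.103 mol
n/ν for G = 8.442/2 = 4.221
n/ν for R = 7.103/2 = 3.552
Smallest n/ν is R → limiting reagent.
n(E) = (3/2) × 7.103 = 10.65 mol
mass = 10.65 × 126.20 = 1344 g

1340 g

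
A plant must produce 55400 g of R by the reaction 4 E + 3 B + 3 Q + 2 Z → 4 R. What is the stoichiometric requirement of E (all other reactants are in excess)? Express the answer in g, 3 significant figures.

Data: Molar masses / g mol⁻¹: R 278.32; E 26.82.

5340 g

n(R) = 55400 / 278.32 = 199.1 mol
n(E) = (4/4) × 199.1 = 199.1 mol
mass = 199.1 × 26.82 = 5340 g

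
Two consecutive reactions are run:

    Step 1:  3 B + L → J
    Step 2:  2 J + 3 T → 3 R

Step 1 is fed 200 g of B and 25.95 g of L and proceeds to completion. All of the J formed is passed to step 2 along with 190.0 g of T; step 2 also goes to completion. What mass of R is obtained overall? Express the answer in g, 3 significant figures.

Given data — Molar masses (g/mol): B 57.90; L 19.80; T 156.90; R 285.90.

346 g

Step 1:
n(B) = 200.0 / 57.90 = 3.454 mol
n(L) = 25.95 / 19.80 = 1.311 mol
n/ν for B = 3.454/3 = 1.151
n/ν for L = 1.311/1 = 1.311
Smallest n/ν is B → limiting reagent.
n(J) produced = (1/3) × 3.454 = 1.151 mol
Step 2:
n(J) available = 1.151 mol
n(T) = 190.0 / 156.90 = 1.211 mol
n/ν for J = 1.151/2 = 0.5755
n/ν for T = 1.211/3 = 0.4037
Smallest n/ν is T → limiting reagent.
n(R) = (3/3) × 1.211 = 1.211 mol
mass = 1.211 × 285.90 = 346.2 g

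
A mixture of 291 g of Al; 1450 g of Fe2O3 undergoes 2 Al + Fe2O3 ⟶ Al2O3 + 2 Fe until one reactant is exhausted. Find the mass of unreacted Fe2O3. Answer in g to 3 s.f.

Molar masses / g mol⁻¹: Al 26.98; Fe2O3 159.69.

589 g

n(Al) = 291.0 / 26.98 = 10.79 mol
n(Fe2O3) = 1450 / 159.69 = 9.080 mol
n/ν → Al: 5.395, Fe2O3: 9.080; Al is limiting.
Fe2O3 consumed = (1/2) × 10.79 = 5.395 mol
Fe2O3 remaining = 9.080 − 5.395 = 3.685 mol
mass = 3.685 × 159.69 = 588.5 g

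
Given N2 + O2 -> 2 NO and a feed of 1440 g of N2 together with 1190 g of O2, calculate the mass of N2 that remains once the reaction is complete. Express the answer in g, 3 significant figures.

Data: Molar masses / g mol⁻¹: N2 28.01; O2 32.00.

398 g

n(N2) = 1440 / 28.01 = 51.41 mol
n(O2) = 1190 / 32.00 = 37.19 mol
n/ν → N2: 51.41, O2: 37.19; O2 is limiting.
N2 consumed = (1/1) × 37.19 = 37.19 mol
N2 remaining = 51.41 − 37.19 = 14.22 mol
mass = 14.22 × 28.01 = 398.3 g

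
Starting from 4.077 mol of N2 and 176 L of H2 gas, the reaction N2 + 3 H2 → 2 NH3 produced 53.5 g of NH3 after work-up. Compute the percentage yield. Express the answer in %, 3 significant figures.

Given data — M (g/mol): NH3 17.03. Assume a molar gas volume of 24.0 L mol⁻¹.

64.3 %

n(N2) = 4.077 mol
n(H2) = 176.0 / 24.0 = 7.333 mol
n/ν for N2 = 4.077/1 = 4.077
n/ν for H2 = 7.333/3 = 2.444
Smallest n/ν is H2 → limiting reagent.
theoretical n(NH3) = (2/3) × 7.333 = 4.889 mol → 83.26 g
% yield = 53.5 / 83.26 × 100 = 64.26 %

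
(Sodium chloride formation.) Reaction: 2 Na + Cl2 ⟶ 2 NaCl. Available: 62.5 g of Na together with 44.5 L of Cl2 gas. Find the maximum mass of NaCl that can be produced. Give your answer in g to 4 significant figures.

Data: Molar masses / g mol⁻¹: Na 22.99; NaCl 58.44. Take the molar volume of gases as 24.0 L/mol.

158.9 g

n(Na) = 62.50 / 22.99 = 2.719 mol
n(Cl2) = 44.50 / 24.0 = 1.854 mol
n/ν → Na: 1.360, Cl2: 1.854; Na is limiting.
n(NaCl) = (2/2) × 2.719 = 2.719 mol
mass = 2.719 × 58.44 = 158.9 g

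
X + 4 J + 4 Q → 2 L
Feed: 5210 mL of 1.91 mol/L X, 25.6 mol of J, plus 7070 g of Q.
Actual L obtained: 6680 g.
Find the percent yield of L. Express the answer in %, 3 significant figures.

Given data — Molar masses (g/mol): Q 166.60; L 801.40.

n(X) = 1.91 × 5210/1000 = 9.951 mol
n(J) = 25.60 mol
n(Q) = 7070 / 166.60 = 42.44 mol
n/ν for X = 9.951/1 = 9.951
n/ν for J = 25.60/4 = 6.400
n/ν for Q = 42.44/4 = 10.61
Smallest n/ν is J → limiting reagent.
theoretical n(L) = (2/4) × 25.60 = 12.80 mol → 10260 g
% yield = 6680 / 10260 × 100 = 65.11 %

65.1 %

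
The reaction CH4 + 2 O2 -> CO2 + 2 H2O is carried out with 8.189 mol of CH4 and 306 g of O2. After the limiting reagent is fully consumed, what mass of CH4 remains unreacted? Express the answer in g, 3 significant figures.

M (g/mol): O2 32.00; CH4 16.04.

54.7 g

n(CH4) = 8.189 mol
n(O2) = 306.0 / 32.00 = 9.563 mol
n/ν → CH4: 8.189, O2: 4.782; O2 is limiting.
CH4 consumed = (1/2) × 9.563 = 4.782 mol
CH4 remaining = 8.189 − 4.782 = 3.407 mol
mass = 3.407 × 16.04 = 54.65 g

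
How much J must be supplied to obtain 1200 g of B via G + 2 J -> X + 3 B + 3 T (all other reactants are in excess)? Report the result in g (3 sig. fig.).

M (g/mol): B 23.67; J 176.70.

5970 g

n(B) = 1200 / 23.67 = 50.70 mol
n(J) = (2/3) × 50.70 = 33.80 mol
mass = 33.80 × 176.70 = 5972 g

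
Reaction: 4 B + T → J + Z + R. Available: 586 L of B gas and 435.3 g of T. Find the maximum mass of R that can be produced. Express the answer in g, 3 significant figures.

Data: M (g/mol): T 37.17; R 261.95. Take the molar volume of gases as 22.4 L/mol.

1710 g

n(B) = 586.0 / 22.4 = 26.16 mol
n(T) = 435.3 / 37.17 = 11.71 mol
n/ν → B: 6.540, T: 11.71; B is limiting.
n(R) = (1/4) × 26.16 = 6.540 mol
mass = 6.540 × 261.95 = 1713 g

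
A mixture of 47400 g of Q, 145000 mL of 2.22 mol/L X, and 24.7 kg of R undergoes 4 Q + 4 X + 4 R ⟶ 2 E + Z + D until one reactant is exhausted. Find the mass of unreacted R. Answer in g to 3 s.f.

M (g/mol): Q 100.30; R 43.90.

n(Q) = 47400 / 100.30 = 472.6 mol
n(X) = 2.22 × 145000/1000 = 321.9 mol
n(R) = 24.70×1000 / 43.90 = 562.6 mol
n/ν for Q = 472.6/4 = 118.2
n/ν for X = 321.9/4 = 80.48
n/ν for R = 562.6/4 = 140.7
Smallest n/ν is X → limiting reagent.
R consumed = (4/4) × 321.9 = 321.9 mol
R remaining = 562.6 − 321.9 = 240.7 mol
mass = 240.7 × 43.90 = 10570 g

10600 g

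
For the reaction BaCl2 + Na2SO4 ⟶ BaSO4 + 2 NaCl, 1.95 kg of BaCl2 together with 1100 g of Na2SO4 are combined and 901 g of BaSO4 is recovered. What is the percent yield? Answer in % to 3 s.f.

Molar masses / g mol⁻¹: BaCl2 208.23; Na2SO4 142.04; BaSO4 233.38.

n(BaCl2) = 1.950×1000 / 208.23 = 9.365 mol
n(Na2SO4) = 1100 / 142.04 = 7.744 mol
n/ν for BaCl2 = 9.365/1 = 9.365
n/ν for Na2SO4 = 7.744/1 = 7.744
Smallest n/ν is Na2SO4 → limiting reagent.
theoretical n(BaSO4) = (1/1) × 7.744 = 7.744 mol → 1807 g
% yield = 901 / 1807 × 100 = 49.86 %

49.9 %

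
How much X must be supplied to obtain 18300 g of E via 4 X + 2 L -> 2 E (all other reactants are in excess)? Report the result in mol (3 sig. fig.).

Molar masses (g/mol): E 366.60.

n(E) = 18300 / 366.60 = 49.92 mol
n(X) = (4/2) × 49.92 = 99.84 mol

99.8 mol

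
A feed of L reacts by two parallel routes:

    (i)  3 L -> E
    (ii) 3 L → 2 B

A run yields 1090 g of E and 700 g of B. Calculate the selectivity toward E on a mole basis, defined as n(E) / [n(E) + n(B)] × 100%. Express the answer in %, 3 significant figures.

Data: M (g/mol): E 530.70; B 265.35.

n(E) = 1090 / 530.70 = 2.054 mol
n(B) = 700 / 265.35 = 2.638 mol
selectivity = 2.054/(2.054+2.638) × 100 = 43.78 %

43.8 %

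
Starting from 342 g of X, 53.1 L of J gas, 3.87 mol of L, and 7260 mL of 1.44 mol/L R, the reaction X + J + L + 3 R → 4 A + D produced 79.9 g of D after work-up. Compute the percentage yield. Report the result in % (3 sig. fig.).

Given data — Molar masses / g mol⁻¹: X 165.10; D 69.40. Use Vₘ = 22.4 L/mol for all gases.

n(X) = 342.0 / 165.10 = 2.071 mol
n(J) = 53.10 / 22.4 = 2.371 mol
n(L) = 3.870 mol
n(R) = 1.44 × 7260/1000 = 10.45 mol
n/ν for X = 2.071/1 = 2.071
n/ν for J = 2.371/1 = 2.371
n/ν for L = 3.870/1 = 3.870
n/ν for R = 10.45/3 = 3.483
Smallest n/ν is X → limiting reagent.
theoretical n(D) = (1/1) × 2.071 = 2.071 mol → 143.7 g
% yield = 79.9 / 143.7 × 100 = 55.60 %

55.6 %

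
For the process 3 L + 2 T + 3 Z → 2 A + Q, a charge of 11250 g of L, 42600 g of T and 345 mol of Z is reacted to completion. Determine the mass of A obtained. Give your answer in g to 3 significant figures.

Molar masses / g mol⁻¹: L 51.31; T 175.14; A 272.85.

39900 g

n(L) = 11250 / 51.31 = 219.3 mol
n(T) = 42600 / 175.14 = 243.2 mol
n(Z) = 345.0 mol
n/ν for L = 219.3/3 = 73.10
n/ν for T = 243.2/2 = 121.6
n/ν for Z = 345.0/3 = 115.0
Smallest n/ν is L → limiting reagent.
n(A) = (2/3) × 219.3 = 146.2 mol
mass = 146.2 × 272.85 = 39890 g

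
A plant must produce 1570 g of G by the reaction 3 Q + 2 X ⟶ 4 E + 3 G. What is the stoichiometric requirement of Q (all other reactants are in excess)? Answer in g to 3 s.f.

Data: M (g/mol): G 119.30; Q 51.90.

683 g

n(G) = 1570 / 119.30 = 13.16 mol
n(Q) = (3/3) × 13.16 = 13.16 mol
mass = 13.16 × 51.90 = 683.0 g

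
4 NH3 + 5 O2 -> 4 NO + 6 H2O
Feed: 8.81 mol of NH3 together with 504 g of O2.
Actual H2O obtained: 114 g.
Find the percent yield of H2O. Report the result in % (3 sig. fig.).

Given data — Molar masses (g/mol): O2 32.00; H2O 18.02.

n(NH3) = 8.810 mol
n(O2) = 504.0 / 32.00 = 15.75 mol
n/ν for NH3 = 8.810/4 = 2.203
n/ν for O2 = 15.75/5 = 3.150
Smallest n/ν is NH3 → limiting reagent.
theoretical n(H2O) = (6/4) × 8.810 = 13.22 mol → 238.2 g
% yield = 114 / 238.2 × 100 = 47.86 %

47.9 %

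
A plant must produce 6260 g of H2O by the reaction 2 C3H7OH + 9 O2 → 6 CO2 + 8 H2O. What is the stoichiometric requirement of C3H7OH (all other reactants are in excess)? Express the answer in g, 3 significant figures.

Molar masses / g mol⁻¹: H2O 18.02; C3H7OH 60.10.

n(H2O) = 6260 / 18.02 = 347.4 mol
n(C3H7OH) = (2/8) × 347.4 = 86.85 mol
mass = 86.85 × 60.10 = 5220 g

5220 g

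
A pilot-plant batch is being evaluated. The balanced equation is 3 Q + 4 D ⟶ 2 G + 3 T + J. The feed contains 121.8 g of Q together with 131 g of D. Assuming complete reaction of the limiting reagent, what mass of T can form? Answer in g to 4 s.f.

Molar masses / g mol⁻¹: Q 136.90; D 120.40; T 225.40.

183.9 g

n(Q) = 121.8 / 136.90 = 0.8897 mol
n(D) = 131.0 / 120.40 = 1.088 mol
n/ν for Q = 0.8897/3 = 0.2966
n/ν for D = 1.088/4 = 0.2720
Smallest n/ν is D → limiting reagent.
n(T) = (3/4) × 1.088 = 0.8160 mol
mass = 0.8160 × 225.40 = 183.9 g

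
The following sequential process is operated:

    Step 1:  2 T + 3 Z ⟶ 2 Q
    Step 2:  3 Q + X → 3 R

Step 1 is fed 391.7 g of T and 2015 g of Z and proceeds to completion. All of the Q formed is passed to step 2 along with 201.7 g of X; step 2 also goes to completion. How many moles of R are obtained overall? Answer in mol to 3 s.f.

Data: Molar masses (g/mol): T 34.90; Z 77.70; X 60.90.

Step 1:
n(T) = 391.7 / 34.90 = 11.22 mol
n(Z) = 2015 / 77.70 = 25.93 mol
n/ν for T = 11.22/2 = 5.610
n/ν for Z = 25.93/3 = 8.643
Smallest n/ν is T → limiting reagent.
n(Q) produced = (2/2) × 11.22 = 11.22 mol
Step 2:
n(Q) available = 11.22 mol
n(X) = 201.7 / 60.90 = 3.312 mol
n/ν for Q = 11.22/3 = 3.740
n/ν for X = 3.312/1 = 3.312
Smallest n/ν is X → limiting reagent.
n(R) = (3/1) × 3.312 = 9.936 mol

9.94 mol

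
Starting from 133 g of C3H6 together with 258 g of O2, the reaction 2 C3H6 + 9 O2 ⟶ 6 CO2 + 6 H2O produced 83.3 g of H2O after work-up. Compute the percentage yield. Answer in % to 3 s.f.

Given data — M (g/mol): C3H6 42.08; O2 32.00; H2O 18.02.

86.0 %

n(C3H6) = 133.0 / 42.08 = 3.161 mol
n(O2) = 258.0 / 32.00 = 8.063 mol
n/ν → C3H6: 1.581, O2: 0.8959; O2 is limiting.
theoretical n(H2O) = (6/9) × 8.063 = 5.375 mol → 96.86 g
% yield = 83.3 / 96.86 × 100 = 86.00 %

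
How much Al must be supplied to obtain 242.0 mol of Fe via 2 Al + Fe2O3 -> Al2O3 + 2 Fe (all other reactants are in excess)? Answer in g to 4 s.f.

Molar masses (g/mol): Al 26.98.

6529 g

n(Fe) = 242.0 mol
n(Al) = (2/2) × 242.0 = 242.0 mol
mass = 242.0 × 26.98 = 6529 g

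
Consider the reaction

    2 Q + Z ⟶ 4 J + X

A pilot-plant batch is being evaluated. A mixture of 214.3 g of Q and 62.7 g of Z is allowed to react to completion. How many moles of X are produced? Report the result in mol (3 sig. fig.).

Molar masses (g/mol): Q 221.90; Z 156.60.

n(Q) = 214.3 / 221.90 = 0.9658 mol
n(Z) = 62.70 / 156.60 = 0.4004 mol
n/ν for Q = 0.9658/2 = 0.4829
n/ν for Z = 0.4004/1 = 0.4004
Smallest n/ν is Z → limiting reagent.
n(X) = (1/1) × 0.4004 = 0.4004 mol

0.400 mol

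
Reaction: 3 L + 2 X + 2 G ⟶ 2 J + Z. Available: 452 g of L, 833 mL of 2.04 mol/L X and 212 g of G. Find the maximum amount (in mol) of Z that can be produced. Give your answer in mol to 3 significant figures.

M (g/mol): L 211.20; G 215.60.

n(L) = 452.0 / 211.20 = 2.140 mol
n(X) = 2.04 × 833.0/1000 = 1.699 mol
n(G) = 212.0 / 215.60 = 0.9833 mol
n/ν for L = 2.140/3 = 0.7133
n/ν for X = 1.699/2 = 0.8495
n/ν for G = 0.9833/2 = 0.4917
Smallest n/ν is G → limiting reagent.
n(Z) = (1/2) × 0.9833 = 0.4917 mol

0.492 mol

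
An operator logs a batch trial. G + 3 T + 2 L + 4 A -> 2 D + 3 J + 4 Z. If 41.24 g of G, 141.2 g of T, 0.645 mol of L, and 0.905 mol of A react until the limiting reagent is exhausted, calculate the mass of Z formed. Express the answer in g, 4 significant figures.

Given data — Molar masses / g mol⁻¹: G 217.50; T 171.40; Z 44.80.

33.98 g

n(G) = 41.24 / 217.50 = 0.1896 mol
n(T) = 141.2 / 171.40 = 0.8238 mol
n(L) = 0.6450 mol
n(A) = 0.9050 mol
n/ν for G = 0.1896/1 = 0.1896
n/ν for T = 0.8238/3 = 0.2746
n/ν for L = 0.6450/2 = 0.3225
n/ν for A = 0.9050/4 = 0.2263
Smallest n/ν is G → limiting reagent.
n(Z) = (4/1) × 0.1896 = 0.7584 mol
mass = 0.7584 × 44.80 = 33.98 g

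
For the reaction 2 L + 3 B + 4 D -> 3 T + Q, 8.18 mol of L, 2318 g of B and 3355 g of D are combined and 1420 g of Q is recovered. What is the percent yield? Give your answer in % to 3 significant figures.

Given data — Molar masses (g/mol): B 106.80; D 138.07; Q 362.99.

95.6 %

n(L) = 8.180 mol
n(B) = 2318 / 106.80 = 21.70 mol
n(D) = 3355 / 138.07 = 24.30 mol
n/ν for L = 8.180/2 = 4.090
n/ν for B = 21.70/3 = 7.233
n/ν for D = 24.30/4 = 6.075
Smallest n/ν is L → limiting reagent.
theoretical n(Q) = (1/2) × 8.180 = 4.090 mol → 1485 g
% yield = 1420 / 1485 × 100 = 95.62 %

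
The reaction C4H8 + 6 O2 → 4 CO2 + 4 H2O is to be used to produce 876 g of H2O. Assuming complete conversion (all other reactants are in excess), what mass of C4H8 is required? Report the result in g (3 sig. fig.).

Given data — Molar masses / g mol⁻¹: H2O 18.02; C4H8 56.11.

682 g

n(H2O) = 876 / 18.02 = 48.61 mol
n(C4H8) = (1/4) × 48.61 = 12.15 mol
mass = 12.15 × 56.11 = 681.7 g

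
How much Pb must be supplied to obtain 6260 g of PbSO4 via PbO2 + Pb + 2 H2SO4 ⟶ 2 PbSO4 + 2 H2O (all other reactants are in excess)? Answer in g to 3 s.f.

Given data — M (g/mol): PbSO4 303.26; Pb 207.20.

2140 g

n(PbSO4) = 6260 / 303.26 = 20.64 mol
n(Pb) = (1/2) × 20.64 = 10.32 mol
mass = 10.32 × 207.20 = 2138 g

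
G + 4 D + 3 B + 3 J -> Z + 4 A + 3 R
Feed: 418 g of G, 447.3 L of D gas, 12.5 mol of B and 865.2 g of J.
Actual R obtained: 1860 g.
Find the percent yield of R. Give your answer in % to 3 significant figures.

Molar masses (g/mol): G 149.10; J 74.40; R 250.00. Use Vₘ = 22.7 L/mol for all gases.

88.5 %

n(G) = 418.0 / 149.10 = 2.803 mol
n(D) = 447.3 / 22.7 = 19.70 mol
n(B) = 12.50 mol
n(J) = 865.2 / 74.40 = 11.63 mol
n/ν for G = 2.803/1 = 2.803
n/ν for D = 19.70/4 = 4.925
n/ν for B = 12.50/3 = 4.167
n/ν for J = 11.63/3 = 3.877
Smallest n/ν is G → limiting reagent.
theoretical n(R) = (3/1) × 2.803 = 8.409 mol → 2102 g
% yield = 1860 / 2102 × 100 = 88.49 %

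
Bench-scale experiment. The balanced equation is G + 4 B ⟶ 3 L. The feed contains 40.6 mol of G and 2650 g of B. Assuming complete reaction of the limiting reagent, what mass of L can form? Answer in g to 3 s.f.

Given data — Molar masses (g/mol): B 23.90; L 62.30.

n(G) = 40.60 mol
n(B) = 2650 / 23.90 = 110.9 mol
n/ν for G = 40.60/1 = 40.60
n/ν for B = 110.9/4 = 27.73
Smallest n/ν is B → limiting reagent.
n(L) = (3/4) × 110.9 = 83.18 mol
mass = 83.18 × 62.30 = 5182 g

5180 g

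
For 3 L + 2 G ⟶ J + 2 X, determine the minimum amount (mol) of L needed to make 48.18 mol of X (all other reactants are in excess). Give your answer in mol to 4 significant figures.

n(X) = 48.18 mol
n(L) = (3/2) × 48.18 = 72.27 mol

72.27 mol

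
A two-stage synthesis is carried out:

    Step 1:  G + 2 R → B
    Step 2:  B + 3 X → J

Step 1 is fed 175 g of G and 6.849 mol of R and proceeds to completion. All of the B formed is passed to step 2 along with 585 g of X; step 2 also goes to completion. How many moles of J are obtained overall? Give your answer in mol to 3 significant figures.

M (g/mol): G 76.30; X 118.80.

Step 1:
n(G) = 175.0 / 76.30 = 2.294 mol
n(R) = 6.849 mol
n/ν for G = 2.294/1 = 2.294
n/ν for R = 6.849/2 = 3.425
Smallest n/ν is G → limiting reagent.
n(B) produced = (1/1) × 2.294 = 2.294 mol
Step 2:
n(B) available = 2.294 mol
n(X) = 585.0 / 118.80 = 4.924 mol
n/ν for B = 2.294/1 = 2.294
n/ν for X = 4.924/3 = 1.641
Smallest n/ν is X → limiting reagent.
n(J) = (1/3) × 4.924 = 1.641 mol

1.64 mol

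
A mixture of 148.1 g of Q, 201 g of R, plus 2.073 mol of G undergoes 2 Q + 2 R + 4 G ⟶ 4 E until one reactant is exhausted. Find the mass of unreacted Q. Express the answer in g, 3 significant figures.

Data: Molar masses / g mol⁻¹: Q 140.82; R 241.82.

n(Q) = 148.1 / 140.82 = 1.052 mol
n(R) = 201.0 / 241.82 = 0.8312 mol
n(G) = 2.073 mol
n/ν for Q = 1.052/2 = 0.5260
n/ν for R = 0.8312/2 = 0.4156
n/ν for G = 2.073/4 = 0.5183
Smallest n/ν is R → limiting reagent.
Q consumed = (2/2) × 0.8312 = 0.8312 mol
Q remaining = 1.052 − 0.8312 = 0.2208 mol
mass = 0.2208 × 140.82 = 31.09 g

31.1 g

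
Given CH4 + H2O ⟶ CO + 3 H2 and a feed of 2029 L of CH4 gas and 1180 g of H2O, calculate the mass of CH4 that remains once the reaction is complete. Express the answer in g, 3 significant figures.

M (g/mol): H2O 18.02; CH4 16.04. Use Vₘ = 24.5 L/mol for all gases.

278 g

n(CH4) = 2029 / 24.5 = 82.82 mol
n(H2O) = 1180 / 18.02 = 65.48 mol
n/ν for CH4 = 82.82/1 = 82.82
n/ν for H2O = 65.48/1 = 65.48
Smallest n/ν is H2O → limiting reagent.
CH4 consumed = (1/1) × 65.48 = 65.48 mol
CH4 remaining = 82.82 − 65.48 = 17.34 mol
mass = 17.34 × 16.04 = 278.1 g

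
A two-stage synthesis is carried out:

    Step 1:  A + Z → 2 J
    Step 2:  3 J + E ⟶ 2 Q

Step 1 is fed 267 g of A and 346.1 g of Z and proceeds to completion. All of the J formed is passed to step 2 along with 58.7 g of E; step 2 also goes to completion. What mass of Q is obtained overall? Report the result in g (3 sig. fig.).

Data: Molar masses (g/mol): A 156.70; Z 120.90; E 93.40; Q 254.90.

320 g

Step 1:
n(A) = 267.0 / 156.70 = 1.704 mol
n(Z) = 346.1 / 120.90 = 2.863 mol
n/ν for A = 1.704/1 = 1.704
n/ν for Z = 2.863/1 = 2.863
Smallest n/ν is A → limiting reagent.
n(J) produced = (2/1) × 1.704 = 3.408 mol
Step 2:
n(J) available = 3.408 mol
n(E) = 58.70 / 93.40 = 0.6285 mol
n/ν for J = 3.408/3 = 1.136
n/ν for E = 0.6285/1 = 0.6285
Smallest n/ν is E → limiting reagent.
n(Q) = (2/1) × 0.6285 = 1.257 mol
mass = 1.257 × 254.90 = 320.4 g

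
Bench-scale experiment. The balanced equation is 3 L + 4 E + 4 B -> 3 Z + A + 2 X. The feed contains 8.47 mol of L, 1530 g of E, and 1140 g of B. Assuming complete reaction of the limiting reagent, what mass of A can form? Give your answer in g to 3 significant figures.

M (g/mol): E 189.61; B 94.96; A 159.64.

n(L) = 8.470 mol
n(E) = 1530 / 189.61 = 8.069 mol
n(B) = 1140 / 94.96 = 12.01 mol
n/ν for L = 8.470/3 = 2.823
n/ν for E = 8.069/4 = 2.017
n/ν for B = 12.01/4 = 3.003
Smallest n/ν is E → limiting reagent.
n(A) = (1/4) × 8.069 = 2.017 mol
mass = 2.017 × 159.64 = 322.0 g

322 g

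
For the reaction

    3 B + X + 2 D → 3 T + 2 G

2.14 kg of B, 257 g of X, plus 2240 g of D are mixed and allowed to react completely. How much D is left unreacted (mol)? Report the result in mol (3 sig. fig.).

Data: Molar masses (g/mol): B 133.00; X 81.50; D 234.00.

n(B) = 2.140×1000 / 133.00 = 16.09 mol
n(X) = 257.0 / 81.50 = 3.153 mol
n(D) = 2240 / 234.00 = 9.573 mol
n/ν → B: 5.363, X: 3.153, D: 4.787; X is limiting.
D consumed = (2/1) × 3.153 = 6.306 mol
D remaining = 9.573 − 6.306 = 3.267 mol

3.27 mol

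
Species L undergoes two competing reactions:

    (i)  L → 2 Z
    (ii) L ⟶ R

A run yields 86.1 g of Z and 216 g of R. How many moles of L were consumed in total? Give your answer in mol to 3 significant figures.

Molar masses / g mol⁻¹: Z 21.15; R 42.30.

7.14 mol

n(Z) = 86.1 / 21.15 = 4.071 mol
n(R) = 216 / 42.30 = 5.106 mol
n(L) via (i) = (1/2)×4.071 = 2.036 mol
n(L) via (ii) = (1/1)×5.106 = 5.106 mol
total n(L) = 2.036 + 5.106 = 7.142 mol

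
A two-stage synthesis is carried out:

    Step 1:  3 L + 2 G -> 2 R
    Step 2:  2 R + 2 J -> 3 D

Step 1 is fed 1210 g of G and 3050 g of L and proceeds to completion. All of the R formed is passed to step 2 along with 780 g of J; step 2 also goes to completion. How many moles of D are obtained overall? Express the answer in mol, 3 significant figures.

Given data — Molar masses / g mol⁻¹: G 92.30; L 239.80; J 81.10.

12.7 mol

Step 1:
n(G) = 1210 / 92.30 = 13.11 mol
n(L) = 3050 / 239.80 = 12.72 mol
n/ν for G = 13.11/2 = 6.555
n/ν for L = 12.72/3 = 4.240
Smallest n/ν is L → limiting reagent.
n(R) produced = (2/3) × 12.72 = 8.480 mol
Step 2:
n(R) available = 8.480 mol
n(J) = 780.0 / 81.10 = 9.618 mol
n/ν for R = 8.480/2 = 4.240
n/ν for J = 9.618/2 = 4.809
Smallest n/ν is R → limiting reagent.
n(D) = (3/2) × 8.480 = 12.72 mol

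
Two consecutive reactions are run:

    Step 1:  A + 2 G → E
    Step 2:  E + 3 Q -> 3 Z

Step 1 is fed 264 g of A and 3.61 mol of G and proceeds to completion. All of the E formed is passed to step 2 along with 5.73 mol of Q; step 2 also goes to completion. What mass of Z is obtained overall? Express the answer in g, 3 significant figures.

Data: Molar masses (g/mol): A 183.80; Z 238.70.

1030 g

Step 1:
n(A) = 264.0 / 183.80 = 1.436 mol
n(G) = 3.610 mol
n/ν → A: 1.436, G: 1.805; A is limiting.
n(E) produced = (1/1) × 1.436 = 1.436 mol
Step 2:
n(E) available = 1.436 mol
n(Q) = 5.730 mol
n/ν → E: 1.436, Q: 1.910; E is limiting.
n(Z) = (3/1) × 1.436 = 4.308 mol
mass = 4.308 × 238.70 = 1028 g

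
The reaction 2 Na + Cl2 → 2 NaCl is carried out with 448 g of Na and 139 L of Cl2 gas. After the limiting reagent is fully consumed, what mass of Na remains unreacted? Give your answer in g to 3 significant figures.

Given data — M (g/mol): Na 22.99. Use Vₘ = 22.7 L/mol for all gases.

n(Na) = 448.0 / 22.99 = 19.49 mol
n(Cl2) = 139.0 / 22.7 = 6.123 mol
n/ν → Na: 9.745, Cl2: 6.123; Cl2 is limiting.
Na consumed = (2/1) × 6.123 = 12.25 mol
Na remaining = 19.49 − 12.25 = 7.240 mol
mass = 7.240 × 22.99 = 166.4 g

166 g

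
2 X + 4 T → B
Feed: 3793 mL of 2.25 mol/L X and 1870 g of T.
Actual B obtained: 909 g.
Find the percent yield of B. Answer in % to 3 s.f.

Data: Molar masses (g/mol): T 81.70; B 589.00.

36.2 %

n(X) = 2.25 × 3793/1000 = 8.534 mol
n(T) = 1870 / 81.70 = 22.89 mol
n/ν for X = 8.534/2 = 4.267
n/ν for T = 22.89/4 = 5.723
Smallest n/ν is X → limiting reagent.
theoretical n(B) = (1/2) × 8.534 = 4.267 mol → 2513 g
% yield = 909 / 2513 × 100 = 36.17 %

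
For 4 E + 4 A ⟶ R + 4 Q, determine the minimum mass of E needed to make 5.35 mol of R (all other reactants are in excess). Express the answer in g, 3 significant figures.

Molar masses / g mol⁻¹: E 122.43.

n(R) = 5.350 mol
n(E) = (4/1) × 5.350 = 21.40 mol
mass = 21.40 × 122.43 = 2620 g

2620 g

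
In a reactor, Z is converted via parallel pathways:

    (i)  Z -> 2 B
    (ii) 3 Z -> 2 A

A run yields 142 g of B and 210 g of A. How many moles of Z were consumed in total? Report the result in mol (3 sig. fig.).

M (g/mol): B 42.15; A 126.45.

n(B) = 142 / 42.15 = 3.369 mol
n(A) = 210 / 126.45 = 1.661 mol
n(Z) via (i) = (1/2)×3.369 = 1.685 mol
n(Z) via (ii) = (3/2)×1.661 = 2.492 mol
total n(Z) = 1.685 + 2.492 = 4.177 mol

4.18 mol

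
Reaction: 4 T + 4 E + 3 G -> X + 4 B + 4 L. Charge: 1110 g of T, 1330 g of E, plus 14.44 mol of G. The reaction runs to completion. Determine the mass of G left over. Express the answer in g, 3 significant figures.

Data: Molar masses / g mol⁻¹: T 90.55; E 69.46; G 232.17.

1220 g

n(T) = 1110 / 90.55 = 12.26 mol
n(E) = 1330 / 69.46 = 19.15 mol
n(G) = 14.44 mol
n/ν → T: 3.065, E: 4.788, G: 4.813; T is limiting.
G consumed = (3/4) × 12.26 = 9.195 mol
G remaining = 14.44 − 9.195 = 5.245 mol
mass = 5.245 × 232.17 = 1218 g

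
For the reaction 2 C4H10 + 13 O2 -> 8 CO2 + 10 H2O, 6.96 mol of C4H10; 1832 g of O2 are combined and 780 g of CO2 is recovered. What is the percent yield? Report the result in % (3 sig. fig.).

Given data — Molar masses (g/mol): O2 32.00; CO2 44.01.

63.7 %

n(C4H10) = 6.960 mol
n(O2) = 1832 / 32.00 = 57.25 mol
n/ν for C4H10 = 6.960/2 = 3.480
n/ν for O2 = 57.25/13 = 4.404
Smallest n/ν is C4H10 → limiting reagent.
theoretical n(CO2) = (8/2) × 6.960 = 27.84 mol → 1225 g
% yield = 780 / 1225 × 100 = 63.67 %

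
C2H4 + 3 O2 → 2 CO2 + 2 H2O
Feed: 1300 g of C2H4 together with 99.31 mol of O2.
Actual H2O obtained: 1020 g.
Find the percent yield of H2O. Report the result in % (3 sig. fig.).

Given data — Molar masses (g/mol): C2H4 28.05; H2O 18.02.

n(C2H4) = 1300 / 28.05 = 46.35 mol
n(O2) = 99.31 mol
n/ν → C2H4: 46.35, O2: 33.10; O2 is limiting.
theoretical n(H2O) = (2/3) × 99.31 = 66.21 mol → 1193 g
% yield = 1020 / 1193 × 100 = 85.50 %

85.5 %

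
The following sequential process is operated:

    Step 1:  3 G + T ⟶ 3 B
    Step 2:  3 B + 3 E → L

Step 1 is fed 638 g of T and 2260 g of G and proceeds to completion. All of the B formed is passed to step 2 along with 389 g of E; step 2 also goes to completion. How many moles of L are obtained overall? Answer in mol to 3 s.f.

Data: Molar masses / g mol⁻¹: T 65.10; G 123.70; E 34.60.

Step 1:
n(T) = 638.0 / 65.10 = 9.800 mol
n(G) = 2260 / 123.70 = 18.27 mol
n/ν → T: 9.800, G: 6.090; G is limiting.
n(B) produced = (3/3) × 18.27 = 18.27 mol
Step 2:
n(B) available = 18.27 mol
n(E) = 389.0 / 34.60 = 11.24 mol
n/ν → B: 6.090, E: 3.747; E is limiting.
n(L) = (1/3) × 11.24 = 3.747 mol

3.75 mol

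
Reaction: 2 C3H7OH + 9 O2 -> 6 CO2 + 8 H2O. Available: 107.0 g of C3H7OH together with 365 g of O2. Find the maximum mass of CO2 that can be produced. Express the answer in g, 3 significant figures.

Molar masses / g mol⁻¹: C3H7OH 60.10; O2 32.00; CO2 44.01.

n(C3H7OH) = 107.0 / 60.10 = 1.780 mol
n(O2) = 365.0 / 32.00 = 11.41 mol
n/ν → C3H7OH: 0.8900, O2: 1.268; C3H7OH is limiting.
n(CO2) = (6/2) × 1.780 = 5.340 mol
mass = 5.340 × 44.01 = 235.0 g

235 g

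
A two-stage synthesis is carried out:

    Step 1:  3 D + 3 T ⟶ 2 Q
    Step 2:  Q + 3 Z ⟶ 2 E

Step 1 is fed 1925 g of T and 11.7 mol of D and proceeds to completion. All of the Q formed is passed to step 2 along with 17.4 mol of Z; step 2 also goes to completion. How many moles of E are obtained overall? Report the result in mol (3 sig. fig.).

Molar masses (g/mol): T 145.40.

Step 1:
n(T) = 1925 / 145.40 = 13.24 mol
n(D) = 11.70 mol
n/ν for T = 13.24/3 = 4.413
n/ν for D = 11.70/3 = 3.900
Smallest n/ν is D → limiting reagent.
n(Q) produced = (2/3) × 11.70 = 7.800 mol
Step 2:
n(Q) available = 7.800 mol
n(Z) = 17.40 mol
n/ν for Q = 7.800/1 = 7.800
n/ν for Z = 17.40/3 = 5.800
Smallest n/ν is Z → limiting reagent.
n(E) = (2/3) × 17.40 = 11.60 mol

11.6 mol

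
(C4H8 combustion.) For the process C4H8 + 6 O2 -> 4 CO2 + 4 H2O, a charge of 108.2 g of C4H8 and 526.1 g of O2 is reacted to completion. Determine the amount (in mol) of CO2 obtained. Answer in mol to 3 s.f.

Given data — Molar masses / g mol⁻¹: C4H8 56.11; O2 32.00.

7.71 mol

n(C4H8) = 108.2 / 56.11 = 1.928 mol
n(O2) = 526.1 / 32.00 = 16.44 mol
n/ν for C4H8 = 1.928/1 = 1.928
n/ν for O2 = 16.44/6 = 2.740
Smallest n/ν is C4H8 → limiting reagent.
n(CO2) = (4/1) × 1.928 = 7.712 mol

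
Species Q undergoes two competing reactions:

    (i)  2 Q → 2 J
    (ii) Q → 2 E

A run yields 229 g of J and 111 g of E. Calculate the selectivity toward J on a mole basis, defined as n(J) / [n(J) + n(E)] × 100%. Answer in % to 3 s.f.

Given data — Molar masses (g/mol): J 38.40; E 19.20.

n(J) = 229 / 38.40 = 5.964 mol
n(E) = 111 / 19.20 = 5.781 mol
selectivity = 5.964/(5.964+5.781) × 100 = 50.78 %

50.8 %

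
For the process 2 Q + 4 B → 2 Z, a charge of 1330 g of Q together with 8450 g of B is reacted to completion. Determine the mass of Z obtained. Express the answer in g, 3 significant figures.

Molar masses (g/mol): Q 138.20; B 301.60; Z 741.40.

n(Q) = 1330 / 138.20 = 9.624 mol
n(B) = 8450 / 301.60 = 28.02 mol
n/ν → Q: 4.812, B: 7.005; Q is limiting.
n(Z) = (2/2) × 9.624 = 9.624 mol
mass = 9.624 × 741.40 = 7135 g

7140 g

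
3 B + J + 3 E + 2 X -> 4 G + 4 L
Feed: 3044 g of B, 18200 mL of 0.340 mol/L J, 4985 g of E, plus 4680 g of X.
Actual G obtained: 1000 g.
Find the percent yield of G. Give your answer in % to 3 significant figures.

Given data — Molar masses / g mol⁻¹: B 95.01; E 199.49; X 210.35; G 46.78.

n(B) = 3044 / 95.01 = 32.04 mol
n(J) = 0.340 × 18200/1000 = 6.188 mol
n(E) = 4985 / 199.49 = 24.99 mol
n(X) = 4680 / 210.35 = 22.25 mol
n/ν for B = 32.04/3 = 10.68
n/ν for J = 6.188/1 = 6.188
n/ν for E = 24.99/3 = 8.330
n/ν for X = 22.25/2 = 11.13
Smallest n/ν is J → limiting reagent.
theoretical n(G) = (4/1) × 6.188 = 24.75 mol → 1158 g
% yield = 1000 / 1158 × 100 = 86.36 %

86.4 %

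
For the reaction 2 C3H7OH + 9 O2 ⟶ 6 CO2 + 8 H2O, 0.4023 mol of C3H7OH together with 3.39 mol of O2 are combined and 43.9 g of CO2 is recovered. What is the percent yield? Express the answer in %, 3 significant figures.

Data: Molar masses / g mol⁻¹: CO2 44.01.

n(C3H7OH) = 0.4023 mol
n(O2) = 3.390 mol
n/ν → C3H7OH: 0.2012, O2: 0.3767; C3H7OH is limiting.
theoretical n(CO2) = (6/2) × 0.4023 = 1.207 mol → 53.12 g
% yield = 43.9 / 53.12 × 100 = 82.64 %

82.6 %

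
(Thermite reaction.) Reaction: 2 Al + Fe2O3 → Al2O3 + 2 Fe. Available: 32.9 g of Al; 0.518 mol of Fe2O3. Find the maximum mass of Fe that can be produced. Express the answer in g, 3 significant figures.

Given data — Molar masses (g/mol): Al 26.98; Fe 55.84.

n(Al) = 32.90 / 26.98 = 1.219 mol
n(Fe2O3) = 0.5180 mol
n/ν for Al = 1.219/2 = 0.6095
n/ν for Fe2O3 = 0.5180/1 = 0.5180
Smallest n/ν is Fe2O3 → limiting reagent.
n(Fe) = (2/1) × 0.5180 = 1.036 mol
mass = 1.036 × 55.84 = 57.85 g

57.9 g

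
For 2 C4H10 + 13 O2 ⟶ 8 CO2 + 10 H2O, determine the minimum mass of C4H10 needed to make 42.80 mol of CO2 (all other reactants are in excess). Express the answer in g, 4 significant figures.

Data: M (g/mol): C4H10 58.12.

621.9 g

n(CO2) = 42.80 mol
n(C4H10) = (2/8) × 42.80 = 10.70 mol
mass = 10.70 × 58.12 = 621.9 g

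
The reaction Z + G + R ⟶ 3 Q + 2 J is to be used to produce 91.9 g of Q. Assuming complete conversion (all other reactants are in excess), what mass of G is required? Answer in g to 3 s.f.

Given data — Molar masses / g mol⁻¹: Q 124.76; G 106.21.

n(Q) = 91.9 / 124.76 = 0.7366 mol
n(G) = (1/3) × 0.7366 = 0.2455 mol
mass = 0.2455 × 106.21 = 26.07 g

26.1 g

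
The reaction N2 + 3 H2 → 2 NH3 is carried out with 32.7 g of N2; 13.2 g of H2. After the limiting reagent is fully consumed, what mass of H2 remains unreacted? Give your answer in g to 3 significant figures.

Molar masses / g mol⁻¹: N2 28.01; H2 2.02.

6.13 g

n(N2) = 32.70 / 28.01 = 1.167 mol
n(H2) = 13.20 / 2.02 = 6.535 mol
n/ν → N2: 1.167, H2: 2.178; N2 is limiting.
H2 consumed = (3/1) × 1.167 = 3.501 mol
H2 remaining = 6.535 − 3.501 = 3.034 mol
mass = 3.034 × 2.02 = 6.129 g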